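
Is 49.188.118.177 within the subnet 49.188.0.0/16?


Subnet network: 49.188.0.0
Test IP AND mask: 49.188.0.0
Yes, 49.188.118.177 is in 49.188.0.0/16


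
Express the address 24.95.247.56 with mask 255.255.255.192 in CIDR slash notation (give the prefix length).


Binary: 11111111.11111111.11111111.11000000
Count leading 1s
Prefix: /26


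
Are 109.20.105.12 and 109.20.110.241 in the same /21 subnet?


Mask: 255.255.248.0
109.20.105.12 AND mask = 109.20.104.0
109.20.110.241 AND mask = 109.20.104.0
Yes, same subnet (109.20.104.0)


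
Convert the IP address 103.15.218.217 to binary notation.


103 = 01100111
15 = 00001111
218 = 11011010
217 = 11011001
Binary: 01100111.00001111.11011010.11011001


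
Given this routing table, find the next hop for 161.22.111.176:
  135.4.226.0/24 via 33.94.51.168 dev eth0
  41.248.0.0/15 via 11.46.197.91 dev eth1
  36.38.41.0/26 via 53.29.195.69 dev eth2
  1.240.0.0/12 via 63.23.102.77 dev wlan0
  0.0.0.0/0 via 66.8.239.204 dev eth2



Longest prefix match for 161.22.111.176:
  /24 135.4.226.0: no
  /15 41.248.0.0: no
  /26 36.38.41.0: no
  /12 1.240.0.0: no
  /0 0.0.0.0: MATCH
Selected: next-hop 66.8.239.204 via eth2 (matched /0)


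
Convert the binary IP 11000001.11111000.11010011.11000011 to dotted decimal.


11000001 = 193
11111000 = 248
11010011 = 211
11000011 = 195
IP: 193.248.211.195


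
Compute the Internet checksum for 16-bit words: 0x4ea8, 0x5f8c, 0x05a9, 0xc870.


Sum all words (with carry folding):
+ 0x4ea8 = 0x4ea8
+ 0x5f8c = 0xae34
+ 0x05a9 = 0xb3dd
+ 0xc870 = 0x7c4e
One's complement: ~0x7c4e
Checksum = 0x83b1


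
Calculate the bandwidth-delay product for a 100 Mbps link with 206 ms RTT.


BDP = bandwidth * RTT
= 100 Mbps * 206 ms
= 100 * 1e6 * 206 / 1000 bits
= 20600000 bits
= 2575000 bytes
= 2514.6484 KB
BDP = 20600000 bits (2575000 bytes)


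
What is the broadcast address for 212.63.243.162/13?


Network: 212.56.0.0/13
Host bits = 19
Set all host bits to 1:
Broadcast: 212.63.255.255


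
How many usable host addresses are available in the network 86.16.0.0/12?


Host bits = 32 - 12 = 20
Total addresses = 2^20 = 1048576
Usable = total - 2 (network and broadcast)
Usable hosts: 1048574


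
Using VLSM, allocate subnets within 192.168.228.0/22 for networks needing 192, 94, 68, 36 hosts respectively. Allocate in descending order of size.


192 hosts -> /24 (254 usable): 192.168.228.0/24
94 hosts -> /25 (126 usable): 192.168.229.0/25
68 hosts -> /25 (126 usable): 192.168.229.128/25
36 hosts -> /26 (62 usable): 192.168.230.0/26
Allocation: 192.168.228.0/24 (192 hosts, 254 usable); 192.168.229.0/25 (94 hosts, 126 usable); 192.168.229.128/25 (68 hosts, 126 usable); 192.168.230.0/26 (36 hosts, 62 usable)


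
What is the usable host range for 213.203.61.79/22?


Network: 213.203.60.0
Broadcast: 213.203.63.255
First usable = network + 1
Last usable = broadcast - 1
Range: 213.203.60.1 to 213.203.63.254


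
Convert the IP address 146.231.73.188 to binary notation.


146 = 10010010
231 = 11100111
73 = 01001001
188 = 10111100
Binary: 10010010.11100111.01001001.10111100


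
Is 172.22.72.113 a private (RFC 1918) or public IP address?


RFC 1918 private ranges:
  10.0.0.0/8 (10.0.0.0 - 10.255.255.255)
  172.16.0.0/12 (172.16.0.0 - 172.31.255.255)
  192.168.0.0/16 (192.168.0.0 - 192.168.255.255)
Private (in 172.16.0.0/12)


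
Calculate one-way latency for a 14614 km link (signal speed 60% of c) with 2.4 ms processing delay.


Speed = 0.6 * 3e5 km/s = 180000 km/s
Propagation delay = 14614 / 180000 = 0.0812 s = 81.1889 ms
Processing delay = 2.4 ms
Total one-way latency = 83.5889 ms


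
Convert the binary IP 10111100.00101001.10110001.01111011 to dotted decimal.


10111100 = 188
00101001 = 41
10110001 = 177
01111011 = 123
IP: 188.41.177.123


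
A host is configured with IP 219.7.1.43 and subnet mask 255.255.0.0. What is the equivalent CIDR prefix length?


Binary: 11111111.11111111.00000000.00000000
Count leading 1s
Prefix: /16


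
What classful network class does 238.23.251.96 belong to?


First octet: 238
Binary: 11101110
1110xxxx -> Class D (224-239)
Class D (multicast), default mask N/A


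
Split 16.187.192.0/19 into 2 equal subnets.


New prefix = 19 + 1 = 20
Each subnet has 4096 addresses
  16.187.192.0/20
  16.187.208.0/20
Subnets: 16.187.192.0/20, 16.187.208.0/20


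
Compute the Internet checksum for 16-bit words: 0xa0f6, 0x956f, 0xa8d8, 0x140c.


Sum all words (with carry folding):
+ 0xa0f6 = 0xa0f6
+ 0x956f = 0x3666
+ 0xa8d8 = 0xdf3e
+ 0x140c = 0xf34a
One's complement: ~0xf34a
Checksum = 0x0cb5


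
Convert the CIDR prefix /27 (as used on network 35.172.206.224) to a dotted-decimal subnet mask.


/27 means 27 network bits, 5 host bits
Binary: 11111111111111111111111111100000
Mask: 255.255.255.224


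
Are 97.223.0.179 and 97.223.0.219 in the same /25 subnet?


Mask: 255.255.255.128
97.223.0.179 AND mask = 97.223.0.128
97.223.0.219 AND mask = 97.223.0.128
Yes, same subnet (97.223.0.128)


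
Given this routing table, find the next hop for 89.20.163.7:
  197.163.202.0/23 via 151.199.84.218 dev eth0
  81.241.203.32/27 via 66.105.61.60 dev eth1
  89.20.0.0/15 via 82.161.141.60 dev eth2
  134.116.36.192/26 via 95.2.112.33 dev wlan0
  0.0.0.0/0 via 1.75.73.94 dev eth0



Longest prefix match for 89.20.163.7:
  /23 197.163.202.0: no
  /27 81.241.203.32: no
  /15 89.20.0.0: MATCH
  /26 134.116.36.192: no
  /0 0.0.0.0: MATCH
Selected: next-hop 82.161.141.60 via eth2 (matched /15)


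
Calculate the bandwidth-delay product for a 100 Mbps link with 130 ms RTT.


BDP = bandwidth * RTT
= 100 Mbps * 130 ms
= 100 * 1e6 * 130 / 1000 bits
= 13000000 bits
= 1625000 bytes
= 1586.9141 KB
BDP = 13000000 bits (1625000 bytes)


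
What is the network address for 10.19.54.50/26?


IP:   00001010.00010011.00110110.00110010
Mask: 11111111.11111111.11111111.11000000
AND operation:
Net:  00001010.00010011.00110110.00000000
Network: 10.19.54.0/26


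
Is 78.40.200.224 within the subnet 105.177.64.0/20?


Subnet network: 105.177.64.0
Test IP AND mask: 78.40.192.0
No, 78.40.200.224 is not in 105.177.64.0/20


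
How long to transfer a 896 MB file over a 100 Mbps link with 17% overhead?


Effective throughput = 100 * (1 - 17/100) = 83 Mbps
File size in Mb = 896 * 8 = 7168 Mb
Time = 7168 / 83
Time = 86.3614 seconds


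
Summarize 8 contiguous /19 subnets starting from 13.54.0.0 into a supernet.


Original prefix: /19
Number of subnets: 8 = 2^3
New prefix = 19 - 3 = 16
Supernet: 13.54.0.0/16


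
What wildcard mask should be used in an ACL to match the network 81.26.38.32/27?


Subnet mask: 255.255.255.224
Wildcard = 255.255.255.255 - subnet mask
255 - 255 = 0
255 - 255 = 0
255 - 255 = 0
255 - 224 = 31
Wildcard: 0.0.0.31


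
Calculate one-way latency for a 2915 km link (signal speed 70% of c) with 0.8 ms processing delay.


Speed = 0.7 * 3e5 km/s = 210000 km/s
Propagation delay = 2915 / 210000 = 0.0139 s = 13.881 ms
Processing delay = 0.8 ms
Total one-way latency = 14.681 ms


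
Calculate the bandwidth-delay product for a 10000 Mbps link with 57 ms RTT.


BDP = bandwidth * RTT
= 10000 Mbps * 57 ms
= 10000 * 1e6 * 57 / 1000 bits
= 570000000 bits
= 71250000 bytes
= 69580.0781 KB
BDP = 570000000 bits (71250000 bytes)


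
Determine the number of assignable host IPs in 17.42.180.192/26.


Host bits = 32 - 26 = 6
Total addresses = 2^6 = 64
Usable = total - 2 (network and broadcast)
Usable hosts: 62


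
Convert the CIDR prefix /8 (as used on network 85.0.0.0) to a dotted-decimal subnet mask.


/8 means 8 network bits, 24 host bits
Binary: 11111111000000000000000000000000
Mask: 255.0.0.0


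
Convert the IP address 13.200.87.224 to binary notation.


13 = 00001101
200 = 11001000
87 = 01010111
224 = 11100000
Binary: 00001101.11001000.01010111.11100000


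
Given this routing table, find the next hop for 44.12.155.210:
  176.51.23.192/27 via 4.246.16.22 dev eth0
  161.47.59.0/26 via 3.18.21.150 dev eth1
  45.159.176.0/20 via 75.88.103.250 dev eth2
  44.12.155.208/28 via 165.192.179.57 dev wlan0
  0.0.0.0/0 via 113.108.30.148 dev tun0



Longest prefix match for 44.12.155.210:
  /27 176.51.23.192: no
  /26 161.47.59.0: no
  /20 45.159.176.0: no
  /28 44.12.155.208: MATCH
  /0 0.0.0.0: MATCH
Selected: next-hop 165.192.179.57 via wlan0 (matched /28)


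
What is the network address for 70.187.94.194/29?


IP:   01000110.10111011.01011110.11000010
Mask: 11111111.11111111.11111111.11111000
AND operation:
Net:  01000110.10111011.01011110.11000000
Network: 70.187.94.192/29


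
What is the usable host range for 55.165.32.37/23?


Network: 55.165.32.0
Broadcast: 55.165.33.255
First usable = network + 1
Last usable = broadcast - 1
Range: 55.165.32.1 to 55.165.33.254


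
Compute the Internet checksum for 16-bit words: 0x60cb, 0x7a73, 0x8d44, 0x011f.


Sum all words (with carry folding):
+ 0x60cb = 0x60cb
+ 0x7a73 = 0xdb3e
+ 0x8d44 = 0x6883
+ 0x011f = 0x69a2
One's complement: ~0x69a2
Checksum = 0x965d


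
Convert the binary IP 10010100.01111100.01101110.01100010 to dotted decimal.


10010100 = 148
01111100 = 124
01101110 = 110
01100010 = 98
IP: 148.124.110.98


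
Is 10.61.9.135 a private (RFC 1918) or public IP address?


RFC 1918 private ranges:
  10.0.0.0/8 (10.0.0.0 - 10.255.255.255)
  172.16.0.0/12 (172.16.0.0 - 172.31.255.255)
  192.168.0.0/16 (192.168.0.0 - 192.168.255.255)
Private (in 10.0.0.0/8)


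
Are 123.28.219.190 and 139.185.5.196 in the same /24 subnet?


Mask: 255.255.255.0
123.28.219.190 AND mask = 123.28.219.0
139.185.5.196 AND mask = 139.185.5.0
No, different subnets (123.28.219.0 vs 139.185.5.0)


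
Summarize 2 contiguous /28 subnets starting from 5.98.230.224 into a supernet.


Original prefix: /28
Number of subnets: 2 = 2^1
New prefix = 28 - 1 = 27
Supernet: 5.98.230.224/27


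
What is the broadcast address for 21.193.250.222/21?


Network: 21.193.248.0/21
Host bits = 11
Set all host bits to 1:
Broadcast: 21.193.255.255


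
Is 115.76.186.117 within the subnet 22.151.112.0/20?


Subnet network: 22.151.112.0
Test IP AND mask: 115.76.176.0
No, 115.76.186.117 is not in 22.151.112.0/20


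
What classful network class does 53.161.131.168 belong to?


First octet: 53
Binary: 00110101
0xxxxxxx -> Class A (1-126)
Class A, default mask 255.0.0.0 (/8)


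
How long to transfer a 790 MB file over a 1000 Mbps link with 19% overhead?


Effective throughput = 1000 * (1 - 19/100) = 810 Mbps
File size in Mb = 790 * 8 = 6320 Mb
Time = 6320 / 810
Time = 7.8025 seconds


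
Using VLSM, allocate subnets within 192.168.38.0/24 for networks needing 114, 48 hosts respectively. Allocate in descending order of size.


114 hosts -> /25 (126 usable): 192.168.38.0/25
48 hosts -> /26 (62 usable): 192.168.38.128/26
Allocation: 192.168.38.0/25 (114 hosts, 126 usable); 192.168.38.128/26 (48 hosts, 62 usable)


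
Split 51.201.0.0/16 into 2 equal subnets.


New prefix = 16 + 1 = 17
Each subnet has 32768 addresses
  51.201.0.0/17
  51.201.128.0/17
Subnets: 51.201.0.0/17, 51.201.128.0/17


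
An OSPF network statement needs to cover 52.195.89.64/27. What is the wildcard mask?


Subnet mask: 255.255.255.224
Wildcard = 255.255.255.255 - subnet mask
255 - 255 = 0
255 - 255 = 0
255 - 255 = 0
255 - 224 = 31
Wildcard: 0.0.0.31


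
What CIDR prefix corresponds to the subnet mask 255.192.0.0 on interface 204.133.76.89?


Binary: 11111111.11000000.00000000.00000000
Count leading 1s
Prefix: /10


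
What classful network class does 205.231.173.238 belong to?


First octet: 205
Binary: 11001101
110xxxxx -> Class C (192-223)
Class C, default mask 255.255.255.0 (/24)


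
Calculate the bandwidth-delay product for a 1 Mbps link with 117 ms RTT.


BDP = bandwidth * RTT
= 1 Mbps * 117 ms
= 1 * 1e6 * 117 / 1000 bits
= 117000 bits
= 14625 bytes
= 14.2822 KB
BDP = 117000 bits (14625 bytes)


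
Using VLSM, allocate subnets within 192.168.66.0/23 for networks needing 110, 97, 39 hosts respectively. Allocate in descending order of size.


110 hosts -> /25 (126 usable): 192.168.66.0/25
97 hosts -> /25 (126 usable): 192.168.66.128/25
39 hosts -> /26 (62 usable): 192.168.67.0/26
Allocation: 192.168.66.0/25 (110 hosts, 126 usable); 192.168.66.128/25 (97 hosts, 126 usable); 192.168.67.0/26 (39 hosts, 62 usable)


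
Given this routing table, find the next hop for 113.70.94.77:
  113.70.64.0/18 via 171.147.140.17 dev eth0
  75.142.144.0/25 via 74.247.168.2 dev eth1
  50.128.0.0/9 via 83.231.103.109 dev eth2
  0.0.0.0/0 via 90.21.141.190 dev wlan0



Longest prefix match for 113.70.94.77:
  /18 113.70.64.0: MATCH
  /25 75.142.144.0: no
  /9 50.128.0.0: no
  /0 0.0.0.0: MATCH
Selected: next-hop 171.147.140.17 via eth0 (matched /18)


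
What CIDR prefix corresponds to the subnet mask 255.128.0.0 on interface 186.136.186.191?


Binary: 11111111.10000000.00000000.00000000
Count leading 1s
Prefix: /9


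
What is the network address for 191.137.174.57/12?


IP:   10111111.10001001.10101110.00111001
Mask: 11111111.11110000.00000000.00000000
AND operation:
Net:  10111111.10000000.00000000.00000000
Network: 191.128.0.0/12


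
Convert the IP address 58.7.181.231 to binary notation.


58 = 00111010
7 = 00000111
181 = 10110101
231 = 11100111
Binary: 00111010.00000111.10110101.11100111


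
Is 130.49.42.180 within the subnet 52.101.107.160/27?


Subnet network: 52.101.107.160
Test IP AND mask: 130.49.42.160
No, 130.49.42.180 is not in 52.101.107.160/27


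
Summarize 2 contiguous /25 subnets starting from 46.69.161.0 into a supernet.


Original prefix: /25
Number of subnets: 2 = 2^1
New prefix = 25 - 1 = 24
Supernet: 46.69.161.0/24


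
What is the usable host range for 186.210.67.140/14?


Network: 186.208.0.0
Broadcast: 186.211.255.255
First usable = network + 1
Last usable = broadcast - 1
Range: 186.208.0.1 to 186.211.255.254


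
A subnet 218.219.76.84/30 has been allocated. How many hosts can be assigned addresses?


Host bits = 32 - 30 = 2
Total addresses = 2^2 = 4
Usable = total - 2 (network and broadcast)
Usable hosts: 2


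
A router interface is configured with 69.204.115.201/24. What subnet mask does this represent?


/24 means 24 network bits, 8 host bits
Binary: 11111111111111111111111100000000
Mask: 255.255.255.0


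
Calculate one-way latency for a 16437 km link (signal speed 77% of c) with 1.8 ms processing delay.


Speed = 0.77 * 3e5 km/s = 231000 km/s
Propagation delay = 16437 / 231000 = 0.0712 s = 71.1558 ms
Processing delay = 1.8 ms
Total one-way latency = 72.9558 ms


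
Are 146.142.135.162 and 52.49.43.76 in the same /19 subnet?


Mask: 255.255.224.0
146.142.135.162 AND mask = 146.142.128.0
52.49.43.76 AND mask = 52.49.32.0
No, different subnets (146.142.128.0 vs 52.49.32.0)


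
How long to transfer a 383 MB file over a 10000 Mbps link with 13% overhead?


Effective throughput = 10000 * (1 - 13/100) = 8700 Mbps
File size in Mb = 383 * 8 = 3064 Mb
Time = 3064 / 8700
Time = 0.3522 seconds


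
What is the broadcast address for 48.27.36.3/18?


Network: 48.27.0.0/18
Host bits = 14
Set all host bits to 1:
Broadcast: 48.27.63.255


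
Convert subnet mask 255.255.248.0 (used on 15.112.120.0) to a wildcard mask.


Subnet mask: 255.255.248.0
Wildcard = 255.255.255.255 - subnet mask
255 - 255 = 0
255 - 255 = 0
255 - 248 = 7
255 - 0 = 255
Wildcard: 0.0.7.255


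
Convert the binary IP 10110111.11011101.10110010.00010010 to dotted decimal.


10110111 = 183
11011101 = 221
10110010 = 178
00010010 = 18
IP: 183.221.178.18


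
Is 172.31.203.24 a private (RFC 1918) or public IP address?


RFC 1918 private ranges:
  10.0.0.0/8 (10.0.0.0 - 10.255.255.255)
  172.16.0.0/12 (172.16.0.0 - 172.31.255.255)
  192.168.0.0/16 (192.168.0.0 - 192.168.255.255)
Private (in 172.16.0.0/12)


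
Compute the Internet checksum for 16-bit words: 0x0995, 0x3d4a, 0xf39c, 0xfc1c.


Sum all words (with carry folding):
+ 0x0995 = 0x0995
+ 0x3d4a = 0x46df
+ 0xf39c = 0x3a7c
+ 0xfc1c = 0x3699
One's complement: ~0x3699
Checksum = 0xc966


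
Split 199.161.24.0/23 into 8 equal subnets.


New prefix = 23 + 3 = 26
Each subnet has 64 addresses
  199.161.24.0/26
  199.161.24.64/26
  199.161.24.128/26
  199.161.24.192/26
  199.161.25.0/26
  199.161.25.64/26
  199.161.25.128/26
  199.161.25.192/26
Subnets: 199.161.24.0/26, 199.161.24.64/26, 199.161.24.128/26, 199.161.24.192/26, 199.161.25.0/26, 199.161.25.64/26, 199.161.25.128/26, 199.161.25.192/26


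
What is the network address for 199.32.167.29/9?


IP:   11000111.00100000.10100111.00011101
Mask: 11111111.10000000.00000000.00000000
AND operation:
Net:  11000111.00000000.00000000.00000000
Network: 199.0.0.0/9


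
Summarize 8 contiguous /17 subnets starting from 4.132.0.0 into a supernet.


Original prefix: /17
Number of subnets: 8 = 2^3
New prefix = 17 - 3 = 14
Supernet: 4.132.0.0/14


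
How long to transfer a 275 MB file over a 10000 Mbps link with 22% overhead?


Effective throughput = 10000 * (1 - 22/100) = 7800 Mbps
File size in Mb = 275 * 8 = 2200 Mb
Time = 2200 / 7800
Time = 0.2821 seconds


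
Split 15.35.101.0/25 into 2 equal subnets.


New prefix = 25 + 1 = 26
Each subnet has 64 addresses
  15.35.101.0/26
  15.35.101.64/26
Subnets: 15.35.101.0/26, 15.35.101.64/26


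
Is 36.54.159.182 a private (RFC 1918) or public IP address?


RFC 1918 private ranges:
  10.0.0.0/8 (10.0.0.0 - 10.255.255.255)
  172.16.0.0/12 (172.16.0.0 - 172.31.255.255)
  192.168.0.0/16 (192.168.0.0 - 192.168.255.255)
Public (not in any RFC 1918 range)


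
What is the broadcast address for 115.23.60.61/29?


Network: 115.23.60.56/29
Host bits = 3
Set all host bits to 1:
Broadcast: 115.23.60.63


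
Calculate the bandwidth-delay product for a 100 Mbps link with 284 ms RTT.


BDP = bandwidth * RTT
= 100 Mbps * 284 ms
= 100 * 1e6 * 284 / 1000 bits
= 28400000 bits
= 3550000 bytes
= 3466.7969 KB
BDP = 28400000 bits (3550000 bytes)


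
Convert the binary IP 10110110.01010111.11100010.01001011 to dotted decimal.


10110110 = 182
01010111 = 87
11100010 = 226
01001011 = 75
IP: 182.87.226.75


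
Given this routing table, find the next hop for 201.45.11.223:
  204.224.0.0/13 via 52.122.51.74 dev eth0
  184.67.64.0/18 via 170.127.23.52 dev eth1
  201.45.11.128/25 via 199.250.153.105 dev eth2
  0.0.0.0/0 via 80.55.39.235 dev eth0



Longest prefix match for 201.45.11.223:
  /13 204.224.0.0: no
  /18 184.67.64.0: no
  /25 201.45.11.128: MATCH
  /0 0.0.0.0: MATCH
Selected: next-hop 199.250.153.105 via eth2 (matched /25)


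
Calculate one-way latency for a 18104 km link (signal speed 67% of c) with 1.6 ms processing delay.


Speed = 0.67 * 3e5 km/s = 201000 km/s
Propagation delay = 18104 / 201000 = 0.0901 s = 90.0697 ms
Processing delay = 1.6 ms
Total one-way latency = 91.6697 ms


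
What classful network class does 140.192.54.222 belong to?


First octet: 140
Binary: 10001100
10xxxxxx -> Class B (128-191)
Class B, default mask 255.255.0.0 (/16)


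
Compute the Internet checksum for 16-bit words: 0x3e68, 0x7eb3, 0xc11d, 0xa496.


Sum all words (with carry folding):
+ 0x3e68 = 0x3e68
+ 0x7eb3 = 0xbd1b
+ 0xc11d = 0x7e39
+ 0xa496 = 0x22d0
One's complement: ~0x22d0
Checksum = 0xdd2f


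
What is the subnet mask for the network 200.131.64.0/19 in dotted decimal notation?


/19 means 19 network bits, 13 host bits
Binary: 11111111111111111110000000000000
Mask: 255.255.224.0


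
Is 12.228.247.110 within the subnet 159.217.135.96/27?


Subnet network: 159.217.135.96
Test IP AND mask: 12.228.247.96
No, 12.228.247.110 is not in 159.217.135.96/27


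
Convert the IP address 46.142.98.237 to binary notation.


46 = 00101110
142 = 10001110
98 = 01100010
237 = 11101101
Binary: 00101110.10001110.01100010.11101101


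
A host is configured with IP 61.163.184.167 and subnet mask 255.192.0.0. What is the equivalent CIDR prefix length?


Binary: 11111111.11000000.00000000.00000000
Count leading 1s
Prefix: /10


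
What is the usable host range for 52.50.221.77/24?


Network: 52.50.221.0
Broadcast: 52.50.221.255
First usable = network + 1
Last usable = broadcast - 1
Range: 52.50.221.1 to 52.50.221.254


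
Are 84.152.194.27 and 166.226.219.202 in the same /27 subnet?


Mask: 255.255.255.224
84.152.194.27 AND mask = 84.152.194.0
166.226.219.202 AND mask = 166.226.219.192
No, different subnets (84.152.194.0 vs 166.226.219.192)


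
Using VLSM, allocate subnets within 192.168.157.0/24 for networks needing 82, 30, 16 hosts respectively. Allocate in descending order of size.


82 hosts -> /25 (126 usable): 192.168.157.0/25
30 hosts -> /27 (30 usable): 192.168.157.128/27
16 hosts -> /27 (30 usable): 192.168.157.160/27
Allocation: 192.168.157.0/25 (82 hosts, 126 usable); 192.168.157.128/27 (30 hosts, 30 usable); 192.168.157.160/27 (16 hosts, 30 usable)


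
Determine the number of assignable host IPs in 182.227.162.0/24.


Host bits = 32 - 24 = 8
Total addresses = 2^8 = 256
Usable = total - 2 (network and broadcast)
Usable hosts: 254


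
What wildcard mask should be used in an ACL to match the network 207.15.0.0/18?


Subnet mask: 255.255.192.0
Wildcard = 255.255.255.255 - subnet mask
255 - 255 = 0
255 - 255 = 0
255 - 192 = 63
255 - 0 = 255
Wildcard: 0.0.63.255


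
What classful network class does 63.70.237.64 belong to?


First octet: 63
Binary: 00111111
0xxxxxxx -> Class A (1-126)
Class A, default mask 255.0.0.0 (/8)


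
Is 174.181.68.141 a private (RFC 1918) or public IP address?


RFC 1918 private ranges:
  10.0.0.0/8 (10.0.0.0 - 10.255.255.255)
  172.16.0.0/12 (172.16.0.0 - 172.31.255.255)
  192.168.0.0/16 (192.168.0.0 - 192.168.255.255)
Public (not in any RFC 1918 range)


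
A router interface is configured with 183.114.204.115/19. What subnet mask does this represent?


/19 means 19 network bits, 13 host bits
Binary: 11111111111111111110000000000000
Mask: 255.255.224.0


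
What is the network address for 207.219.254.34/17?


IP:   11001111.11011011.11111110.00100010
Mask: 11111111.11111111.10000000.00000000
AND operation:
Net:  11001111.11011011.10000000.00000000
Network: 207.219.128.0/17


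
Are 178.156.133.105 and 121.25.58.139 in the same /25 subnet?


Mask: 255.255.255.128
178.156.133.105 AND mask = 178.156.133.0
121.25.58.139 AND mask = 121.25.58.128
No, different subnets (178.156.133.0 vs 121.25.58.128)


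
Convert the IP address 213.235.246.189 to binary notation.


213 = 11010101
235 = 11101011
246 = 11110110
189 = 10111101
Binary: 11010101.11101011.11110110.10111101


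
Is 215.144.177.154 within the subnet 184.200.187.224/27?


Subnet network: 184.200.187.224
Test IP AND mask: 215.144.177.128
No, 215.144.177.154 is not in 184.200.187.224/27


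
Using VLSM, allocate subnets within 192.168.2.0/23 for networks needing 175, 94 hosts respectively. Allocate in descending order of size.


175 hosts -> /24 (254 usable): 192.168.2.0/24
94 hosts -> /25 (126 usable): 192.168.3.0/25
Allocation: 192.168.2.0/24 (175 hosts, 254 usable); 192.168.3.0/25 (94 hosts, 126 usable)


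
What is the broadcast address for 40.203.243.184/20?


Network: 40.203.240.0/20
Host bits = 12
Set all host bits to 1:
Broadcast: 40.203.255.255


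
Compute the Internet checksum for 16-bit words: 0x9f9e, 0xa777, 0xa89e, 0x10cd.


Sum all words (with carry folding):
+ 0x9f9e = 0x9f9e
+ 0xa777 = 0x4716
+ 0xa89e = 0xefb4
+ 0x10cd = 0x0082
One's complement: ~0x0082
Checksum = 0xff7d


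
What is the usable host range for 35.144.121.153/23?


Network: 35.144.120.0
Broadcast: 35.144.121.255
First usable = network + 1
Last usable = broadcast - 1
Range: 35.144.120.1 to 35.144.121.254


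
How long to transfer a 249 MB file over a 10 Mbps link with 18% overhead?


Effective throughput = 10 * (1 - 18/100) = 8.2 Mbps
File size in Mb = 249 * 8 = 1992 Mb
Time = 1992 / 8.2
Time = 242.9268 seconds


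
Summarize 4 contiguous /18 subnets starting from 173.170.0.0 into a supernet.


Original prefix: /18
Number of subnets: 4 = 2^2
New prefix = 18 - 2 = 16
Supernet: 173.170.0.0/16


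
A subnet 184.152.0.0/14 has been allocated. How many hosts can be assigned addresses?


Host bits = 32 - 14 = 18
Total addresses = 2^18 = 262144
Usable = total - 2 (network and broadcast)
Usable hosts: 262142


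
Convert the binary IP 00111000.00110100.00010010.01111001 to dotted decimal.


00111000 = 56
00110100 = 52
00010010 = 18
01111001 = 121
IP: 56.52.18.121


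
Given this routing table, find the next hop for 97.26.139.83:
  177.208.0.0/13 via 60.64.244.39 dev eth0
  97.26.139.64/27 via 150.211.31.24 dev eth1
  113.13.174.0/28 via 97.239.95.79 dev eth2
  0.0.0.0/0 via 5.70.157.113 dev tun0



Longest prefix match for 97.26.139.83:
  /13 177.208.0.0: no
  /27 97.26.139.64: MATCH
  /28 113.13.174.0: no
  /0 0.0.0.0: MATCH
Selected: next-hop 150.211.31.24 via eth1 (matched /27)


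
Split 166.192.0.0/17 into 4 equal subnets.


New prefix = 17 + 2 = 19
Each subnet has 8192 addresses
  166.192.0.0/19
  166.192.32.0/19
  166.192.64.0/19
  166.192.96.0/19
Subnets: 166.192.0.0/19, 166.192.32.0/19, 166.192.64.0/19, 166.192.96.0/19


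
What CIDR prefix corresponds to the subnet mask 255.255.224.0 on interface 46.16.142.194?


Binary: 11111111.11111111.11100000.00000000
Count leading 1s
Prefix: /19


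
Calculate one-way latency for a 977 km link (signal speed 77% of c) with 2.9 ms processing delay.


Speed = 0.77 * 3e5 km/s = 231000 km/s
Propagation delay = 977 / 231000 = 0.0042 s = 4.2294 ms
Processing delay = 2.9 ms
Total one-way latency = 7.1294 ms


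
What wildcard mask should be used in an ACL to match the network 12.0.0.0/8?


Subnet mask: 255.0.0.0
Wildcard = 255.255.255.255 - subnet mask
255 - 255 = 0
255 - 0 = 255
255 - 0 = 255
255 - 0 = 255
Wildcard: 0.255.255.255


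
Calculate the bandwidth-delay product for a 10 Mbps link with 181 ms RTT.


BDP = bandwidth * RTT
= 10 Mbps * 181 ms
= 10 * 1e6 * 181 / 1000 bits
= 1810000 bits
= 226250 bytes
= 220.9473 KB
BDP = 1810000 bits (226250 bytes)


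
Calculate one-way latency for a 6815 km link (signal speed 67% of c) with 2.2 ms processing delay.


Speed = 0.67 * 3e5 km/s = 201000 km/s
Propagation delay = 6815 / 201000 = 0.0339 s = 33.9055 ms
Processing delay = 2.2 ms
Total one-way latency = 36.1055 ms


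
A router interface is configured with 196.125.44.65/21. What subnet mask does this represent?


/21 means 21 network bits, 11 host bits
Binary: 11111111111111111111100000000000
Mask: 255.255.248.0


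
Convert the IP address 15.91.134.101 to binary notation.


15 = 00001111
91 = 01011011
134 = 10000110
101 = 01100101
Binary: 00001111.01011011.10000110.01100101


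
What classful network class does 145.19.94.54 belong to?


First octet: 145
Binary: 10010001
10xxxxxx -> Class B (128-191)
Class B, default mask 255.255.0.0 (/16)


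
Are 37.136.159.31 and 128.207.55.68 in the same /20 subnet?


Mask: 255.255.240.0
37.136.159.31 AND mask = 37.136.144.0
128.207.55.68 AND mask = 128.207.48.0
No, different subnets (37.136.144.0 vs 128.207.48.0)


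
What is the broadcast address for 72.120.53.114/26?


Network: 72.120.53.64/26
Host bits = 6
Set all host bits to 1:
Broadcast: 72.120.53.127


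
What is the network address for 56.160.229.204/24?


IP:   00111000.10100000.11100101.11001100
Mask: 11111111.11111111.11111111.00000000
AND operation:
Net:  00111000.10100000.11100101.00000000
Network: 56.160.229.0/24


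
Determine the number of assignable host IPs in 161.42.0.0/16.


Host bits = 32 - 16 = 16
Total addresses = 2^16 = 65536
Usable = total - 2 (network and broadcast)
Usable hosts: 65534


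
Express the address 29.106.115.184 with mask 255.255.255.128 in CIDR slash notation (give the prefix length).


Binary: 11111111.11111111.11111111.10000000
Count leading 1s
Prefix: /25


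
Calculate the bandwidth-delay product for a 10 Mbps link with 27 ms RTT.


BDP = bandwidth * RTT
= 10 Mbps * 27 ms
= 10 * 1e6 * 27 / 1000 bits
= 270000 bits
= 33750 bytes
= 32.959 KB
BDP = 270000 bits (33750 bytes)


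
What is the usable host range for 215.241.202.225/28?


Network: 215.241.202.224
Broadcast: 215.241.202.239
First usable = network + 1
Last usable = broadcast - 1
Range: 215.241.202.225 to 215.241.202.238


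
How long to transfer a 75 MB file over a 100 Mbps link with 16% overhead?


Effective throughput = 100 * (1 - 16/100) = 84 Mbps
File size in Mb = 75 * 8 = 600 Mb
Time = 600 / 84
Time = 7.1429 seconds


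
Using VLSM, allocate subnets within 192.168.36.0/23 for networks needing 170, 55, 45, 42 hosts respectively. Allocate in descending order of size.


170 hosts -> /24 (254 usable): 192.168.36.0/24
55 hosts -> /26 (62 usable): 192.168.37.0/26
45 hosts -> /26 (62 usable): 192.168.37.64/26
42 hosts -> /26 (62 usable): 192.168.37.128/26
Allocation: 192.168.36.0/24 (170 hosts, 254 usable); 192.168.37.0/26 (55 hosts, 62 usable); 192.168.37.64/26 (45 hosts, 62 usable); 192.168.37.128/26 (42 hosts, 62 usable)


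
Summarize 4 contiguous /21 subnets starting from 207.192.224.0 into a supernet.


Original prefix: /21
Number of subnets: 4 = 2^2
New prefix = 21 - 2 = 19
Supernet: 207.192.224.0/19


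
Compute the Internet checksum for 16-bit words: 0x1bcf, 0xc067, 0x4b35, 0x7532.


Sum all words (with carry folding):
+ 0x1bcf = 0x1bcf
+ 0xc067 = 0xdc36
+ 0x4b35 = 0x276c
+ 0x7532 = 0x9c9e
One's complement: ~0x9c9e
Checksum = 0x6361


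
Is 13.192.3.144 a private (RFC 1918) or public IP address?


RFC 1918 private ranges:
  10.0.0.0/8 (10.0.0.0 - 10.255.255.255)
  172.16.0.0/12 (172.16.0.0 - 172.31.255.255)
  192.168.0.0/16 (192.168.0.0 - 192.168.255.255)
Public (not in any RFC 1918 range)


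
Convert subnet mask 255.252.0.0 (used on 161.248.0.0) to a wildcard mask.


Subnet mask: 255.252.0.0
Wildcard = 255.255.255.255 - subnet mask
255 - 255 = 0
255 - 252 = 3
255 - 0 = 255
255 - 0 = 255
Wildcard: 0.3.255.255


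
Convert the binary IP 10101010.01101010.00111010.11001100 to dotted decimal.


10101010 = 170
01101010 = 106
00111010 = 58
11001100 = 204
IP: 170.106.58.204


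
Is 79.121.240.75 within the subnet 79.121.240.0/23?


Subnet network: 79.121.240.0
Test IP AND mask: 79.121.240.0
Yes, 79.121.240.75 is in 79.121.240.0/23


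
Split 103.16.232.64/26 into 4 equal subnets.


New prefix = 26 + 2 = 28
Each subnet has 16 addresses
  103.16.232.64/28
  103.16.232.80/28
  103.16.232.96/28
  103.16.232.112/28
Subnets: 103.16.232.64/28, 103.16.232.80/28, 103.16.232.96/28, 103.16.232.112/28


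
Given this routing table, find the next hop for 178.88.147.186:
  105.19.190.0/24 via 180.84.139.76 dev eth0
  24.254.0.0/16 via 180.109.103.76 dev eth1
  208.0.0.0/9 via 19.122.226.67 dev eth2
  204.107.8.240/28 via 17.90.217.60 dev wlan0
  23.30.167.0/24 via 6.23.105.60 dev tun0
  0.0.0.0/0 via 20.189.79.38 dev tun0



Longest prefix match for 178.88.147.186:
  /24 105.19.190.0: no
  /16 24.254.0.0: no
  /9 208.0.0.0: no
  /28 204.107.8.240: no
  /24 23.30.167.0: no
  /0 0.0.0.0: MATCH
Selected: next-hop 20.189.79.38 via tun0 (matched /0)


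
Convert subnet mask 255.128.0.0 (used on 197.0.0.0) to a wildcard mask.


Subnet mask: 255.128.0.0
Wildcard = 255.255.255.255 - subnet mask
255 - 255 = 0
255 - 128 = 127
255 - 0 = 255
255 - 0 = 255
Wildcard: 0.127.255.255


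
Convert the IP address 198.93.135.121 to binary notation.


198 = 11000110
93 = 01011101
135 = 10000111
121 = 01111001
Binary: 11000110.01011101.10000111.01111001


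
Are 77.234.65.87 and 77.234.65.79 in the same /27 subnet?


Mask: 255.255.255.224
77.234.65.87 AND mask = 77.234.65.64
77.234.65.79 AND mask = 77.234.65.64
Yes, same subnet (77.234.65.64)


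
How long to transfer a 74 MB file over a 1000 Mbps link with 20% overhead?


Effective throughput = 1000 * (1 - 20/100) = 800 Mbps
File size in Mb = 74 * 8 = 592 Mb
Time = 592 / 800
Time = 0.74 seconds


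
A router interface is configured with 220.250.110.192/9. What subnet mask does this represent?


/9 means 9 network bits, 23 host bits
Binary: 11111111100000000000000000000000
Mask: 255.128.0.0


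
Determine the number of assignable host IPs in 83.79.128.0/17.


Host bits = 32 - 17 = 15
Total addresses = 2^15 = 32768
Usable = total - 2 (network and broadcast)
Usable hosts: 32766


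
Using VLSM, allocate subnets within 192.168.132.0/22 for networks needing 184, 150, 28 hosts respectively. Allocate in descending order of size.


184 hosts -> /24 (254 usable): 192.168.132.0/24
150 hosts -> /24 (254 usable): 192.168.133.0/24
28 hosts -> /27 (30 usable): 192.168.134.0/27
Allocation: 192.168.132.0/24 (184 hosts, 254 usable); 192.168.133.0/24 (150 hosts, 254 usable); 192.168.134.0/27 (28 hosts, 30 usable)


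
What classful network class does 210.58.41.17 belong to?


First octet: 210
Binary: 11010010
110xxxxx -> Class C (192-223)
Class C, default mask 255.255.255.0 (/24)


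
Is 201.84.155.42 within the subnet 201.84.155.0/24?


Subnet network: 201.84.155.0
Test IP AND mask: 201.84.155.0
Yes, 201.84.155.42 is in 201.84.155.0/24


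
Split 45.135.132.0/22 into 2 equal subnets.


New prefix = 22 + 1 = 23
Each subnet has 512 addresses
  45.135.132.0/23
  45.135.134.0/23
Subnets: 45.135.132.0/23, 45.135.134.0/23


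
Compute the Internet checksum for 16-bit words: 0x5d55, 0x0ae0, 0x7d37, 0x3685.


Sum all words (with carry folding):
+ 0x5d55 = 0x5d55
+ 0x0ae0 = 0x6835
+ 0x7d37 = 0xe56c
+ 0x3685 = 0x1bf2
One's complement: ~0x1bf2
Checksum = 0xe40d


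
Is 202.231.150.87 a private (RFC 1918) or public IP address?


RFC 1918 private ranges:
  10.0.0.0/8 (10.0.0.0 - 10.255.255.255)
  172.16.0.0/12 (172.16.0.0 - 172.31.255.255)
  192.168.0.0/16 (192.168.0.0 - 192.168.255.255)
Public (not in any RFC 1918 range)


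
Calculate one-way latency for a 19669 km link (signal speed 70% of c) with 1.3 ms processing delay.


Speed = 0.7 * 3e5 km/s = 210000 km/s
Propagation delay = 19669 / 210000 = 0.0937 s = 93.6619 ms
Processing delay = 1.3 ms
Total one-way latency = 94.9619 ms


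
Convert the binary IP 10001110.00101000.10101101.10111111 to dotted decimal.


10001110 = 142
00101000 = 40
10101101 = 173
10111111 = 191
IP: 142.40.173.191


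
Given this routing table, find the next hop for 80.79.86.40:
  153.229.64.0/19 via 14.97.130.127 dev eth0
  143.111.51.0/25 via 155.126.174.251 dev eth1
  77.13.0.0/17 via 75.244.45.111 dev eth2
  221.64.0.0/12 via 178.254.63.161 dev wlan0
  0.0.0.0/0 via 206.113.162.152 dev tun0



Longest prefix match for 80.79.86.40:
  /19 153.229.64.0: no
  /25 143.111.51.0: no
  /17 77.13.0.0: no
  /12 221.64.0.0: no
  /0 0.0.0.0: MATCH
Selected: next-hop 206.113.162.152 via tun0 (matched /0)


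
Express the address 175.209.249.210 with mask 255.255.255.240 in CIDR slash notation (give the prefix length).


Binary: 11111111.11111111.11111111.11110000
Count leading 1s
Prefix: /28


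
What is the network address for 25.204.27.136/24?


IP:   00011001.11001100.00011011.10001000
Mask: 11111111.11111111.11111111.00000000
AND operation:
Net:  00011001.11001100.00011011.00000000
Network: 25.204.27.0/24


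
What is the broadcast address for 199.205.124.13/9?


Network: 199.128.0.0/9
Host bits = 23
Set all host bits to 1:
Broadcast: 199.255.255.255


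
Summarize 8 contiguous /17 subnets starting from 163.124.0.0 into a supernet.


Original prefix: /17
Number of subnets: 8 = 2^3
New prefix = 17 - 3 = 14
Supernet: 163.124.0.0/14


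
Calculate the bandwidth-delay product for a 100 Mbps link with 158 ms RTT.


BDP = bandwidth * RTT
= 100 Mbps * 158 ms
= 100 * 1e6 * 158 / 1000 bits
= 15800000 bits
= 1975000 bytes
= 1928.7109 KB
BDP = 15800000 bits (1975000 bytes)


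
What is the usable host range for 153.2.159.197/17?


Network: 153.2.128.0
Broadcast: 153.2.255.255
First usable = network + 1
Last usable = broadcast - 1
Range: 153.2.128.1 to 153.2.255.254


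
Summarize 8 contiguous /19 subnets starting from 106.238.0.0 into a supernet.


Original prefix: /19
Number of subnets: 8 = 2^3
New prefix = 19 - 3 = 16
Supernet: 106.238.0.0/16


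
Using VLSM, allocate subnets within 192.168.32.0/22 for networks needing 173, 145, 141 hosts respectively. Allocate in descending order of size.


173 hosts -> /24 (254 usable): 192.168.32.0/24
145 hosts -> /24 (254 usable): 192.168.33.0/24
141 hosts -> /24 (254 usable): 192.168.34.0/24
Allocation: 192.168.32.0/24 (173 hosts, 254 usable); 192.168.33.0/24 (145 hosts, 254 usable); 192.168.34.0/24 (141 hosts, 254 usable)


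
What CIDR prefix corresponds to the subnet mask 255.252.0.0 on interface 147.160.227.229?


Binary: 11111111.11111100.00000000.00000000
Count leading 1s
Prefix: /14


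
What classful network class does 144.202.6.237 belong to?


First octet: 144
Binary: 10010000
10xxxxxx -> Class B (128-191)
Class B, default mask 255.255.0.0 (/16)


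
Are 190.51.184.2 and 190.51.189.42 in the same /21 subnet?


Mask: 255.255.248.0
190.51.184.2 AND mask = 190.51.184.0
190.51.189.42 AND mask = 190.51.184.0
Yes, same subnet (190.51.184.0)


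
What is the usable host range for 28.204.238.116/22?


Network: 28.204.236.0
Broadcast: 28.204.239.255
First usable = network + 1
Last usable = broadcast - 1
Range: 28.204.236.1 to 28.204.239.254


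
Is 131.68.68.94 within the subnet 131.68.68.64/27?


Subnet network: 131.68.68.64
Test IP AND mask: 131.68.68.64
Yes, 131.68.68.94 is in 131.68.68.64/27


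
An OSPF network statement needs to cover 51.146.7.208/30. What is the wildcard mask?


Subnet mask: 255.255.255.252
Wildcard = 255.255.255.255 - subnet mask
255 - 255 = 0
255 - 255 = 0
255 - 255 = 0
255 - 252 = 3
Wildcard: 0.0.0.3


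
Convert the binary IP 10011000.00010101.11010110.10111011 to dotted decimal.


10011000 = 152
00010101 = 21
11010110 = 214
10111011 = 187
IP: 152.21.214.187


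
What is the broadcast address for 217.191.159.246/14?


Network: 217.188.0.0/14
Host bits = 18
Set all host bits to 1:
Broadcast: 217.191.255.255


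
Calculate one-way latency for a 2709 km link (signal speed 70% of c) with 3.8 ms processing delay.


Speed = 0.7 * 3e5 km/s = 210000 km/s
Propagation delay = 2709 / 210000 = 0.0129 s = 12.9 ms
Processing delay = 3.8 ms
Total one-way latency = 16.7 ms


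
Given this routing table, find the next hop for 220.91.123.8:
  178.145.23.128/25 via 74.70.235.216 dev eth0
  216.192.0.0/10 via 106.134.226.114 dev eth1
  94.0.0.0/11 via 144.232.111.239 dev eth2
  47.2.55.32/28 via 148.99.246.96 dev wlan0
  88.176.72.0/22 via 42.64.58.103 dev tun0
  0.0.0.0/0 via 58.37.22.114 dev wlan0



Longest prefix match for 220.91.123.8:
  /25 178.145.23.128: no
  /10 216.192.0.0: no
  /11 94.0.0.0: no
  /28 47.2.55.32: no
  /22 88.176.72.0: no
  /0 0.0.0.0: MATCH
Selected: next-hop 58.37.22.114 via wlan0 (matched /0)


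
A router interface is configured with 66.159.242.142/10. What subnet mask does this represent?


/10 means 10 network bits, 22 host bits
Binary: 11111111110000000000000000000000
Mask: 255.192.0.0


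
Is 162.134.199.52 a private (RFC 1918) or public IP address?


RFC 1918 private ranges:
  10.0.0.0/8 (10.0.0.0 - 10.255.255.255)
  172.16.0.0/12 (172.16.0.0 - 172.31.255.255)
  192.168.0.0/16 (192.168.0.0 - 192.168.255.255)
Public (not in any RFC 1918 range)


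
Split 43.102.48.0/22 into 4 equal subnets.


New prefix = 22 + 2 = 24
Each subnet has 256 addresses
  43.102.48.0/24
  43.102.49.0/24
  43.102.50.0/24
  43.102.51.0/24
Subnets: 43.102.48.0/24, 43.102.49.0/24, 43.102.50.0/24, 43.102.51.0/24
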